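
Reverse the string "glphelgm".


Input: glphelgm
Reading characters right to left:
  Position 7: 'm'
  Position 6: 'g'
  Position 5: 'l'
  Position 4: 'e'
  Position 3: 'h'
  Position 2: 'p'
  Position 1: 'l'
  Position 0: 'g'
Reversed: mglehplg

mglehplg


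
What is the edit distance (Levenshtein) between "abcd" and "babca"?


Computing edit distance: "abcd" -> "babca"
DP table:
           b    a    b    c    a
      0    1    2    3    4    5
  a   1    1    1    2    3    4
  b   2    1    2    1    2    3
  c   3    2    2    2    1    2
  d   4    3    3    3    2    2
Edit distance = dp[4][5] = 2

2


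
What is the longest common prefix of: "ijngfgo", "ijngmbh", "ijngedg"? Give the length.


Words: ijngfgo, ijngmbh, ijngedg
  Position 0: all 'i' => match
  Position 1: all 'j' => match
  Position 2: all 'n' => match
  Position 3: all 'g' => match
  Position 4: ('f', 'm', 'e') => mismatch, stop
LCP = "ijng" (length 4)

4


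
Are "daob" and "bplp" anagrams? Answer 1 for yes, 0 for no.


Strings: "daob", "bplp"
Sorted first:  abdo
Sorted second: blpp
Differ at position 0: 'a' vs 'b' => not anagrams

0


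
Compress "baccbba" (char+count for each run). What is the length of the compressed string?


Input: baccbba
Runs:
  'b' x 1 => "b1"
  'a' x 1 => "a1"
  'c' x 2 => "c2"
  'b' x 2 => "b2"
  'a' x 1 => "a1"
Compressed: "b1a1c2b2a1"
Compressed length: 10

10


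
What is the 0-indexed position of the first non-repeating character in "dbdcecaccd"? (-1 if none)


Input: dbdcecaccd
Character frequencies:
  'a': 1
  'b': 1
  'c': 4
  'd': 3
  'e': 1
Scanning left to right for freq == 1:
  Position 0 ('d'): freq=3, skip
  Position 1 ('b'): unique! => answer = 1

1


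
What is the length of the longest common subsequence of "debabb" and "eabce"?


LCS of "debabb" and "eabce"
DP table:
           e    a    b    c    e
      0    0    0    0    0    0
  d   0    0    0    0    0    0
  e   0    1    1    1    1    1
  b   0    1    1    2    2    2
  a   0    1    2    2    2    2
  b   0    1    2    3    3    3
  b   0    1    2    3    3    3
LCS length = dp[6][5] = 3

3


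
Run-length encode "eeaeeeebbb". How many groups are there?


Input: eeaeeeebbb
Scanning for consecutive runs:
  Group 1: 'e' x 2 (positions 0-1)
  Group 2: 'a' x 1 (positions 2-2)
  Group 3: 'e' x 4 (positions 3-6)
  Group 4: 'b' x 3 (positions 7-9)
Total groups: 4

4


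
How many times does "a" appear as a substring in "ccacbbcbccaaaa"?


Searching for "a" in "ccacbbcbccaaaa"
Scanning each position:
  Position 0: "c" => no
  Position 1: "c" => no
  Position 2: "a" => MATCH
  Position 3: "c" => no
  Position 4: "b" => no
  Position 5: "b" => no
  Position 6: "c" => no
  Position 7: "b" => no
  Position 8: "c" => no
  Position 9: "c" => no
  Position 10: "a" => MATCH
  Position 11: "a" => MATCH
  Position 12: "a" => MATCH
  Position 13: "a" => MATCH
Total occurrences: 5

5


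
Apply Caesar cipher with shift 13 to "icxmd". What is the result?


Caesar cipher: shift "icxmd" by 13
  'i' (pos 8) + 13 = pos 21 = 'v'
  'c' (pos 2) + 13 = pos 15 = 'p'
  'x' (pos 23) + 13 = pos 10 = 'k'
  'm' (pos 12) + 13 = pos 25 = 'z'
  'd' (pos 3) + 13 = pos 16 = 'q'
Result: vpkzq

vpkzq


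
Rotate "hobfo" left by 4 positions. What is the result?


Input: "hobfo", rotate left by 4
First 4 characters: "hobf"
Remaining characters: "o"
Concatenate remaining + first: "o" + "hobf" = "ohobf"

ohobf


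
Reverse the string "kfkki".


Input: kfkki
Reading characters right to left:
  Position 4: 'i'
  Position 3: 'k'
  Position 2: 'k'
  Position 1: 'f'
  Position 0: 'k'
Reversed: ikkfk

ikkfk


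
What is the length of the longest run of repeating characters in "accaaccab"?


Input: "accaaccab"
Scanning for longest run:
  Position 1 ('c'): new char, reset run to 1
  Position 2 ('c'): continues run of 'c', length=2
  Position 3 ('a'): new char, reset run to 1
  Position 4 ('a'): continues run of 'a', length=2
  Position 5 ('c'): new char, reset run to 1
  Position 6 ('c'): continues run of 'c', length=2
  Position 7 ('a'): new char, reset run to 1
  Position 8 ('b'): new char, reset run to 1
Longest run: 'c' with length 2

2


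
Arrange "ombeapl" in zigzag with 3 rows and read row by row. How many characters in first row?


Zigzag "ombeapl" into 3 rows:
Placing characters:
  'o' => row 0
  'm' => row 1
  'b' => row 2
  'e' => row 1
  'a' => row 0
  'p' => row 1
  'l' => row 2
Rows:
  Row 0: "oa"
  Row 1: "mep"
  Row 2: "bl"
First row length: 2

2


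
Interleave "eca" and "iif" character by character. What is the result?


Interleaving "eca" and "iif":
  Position 0: 'e' from first, 'i' from second => "ei"
  Position 1: 'c' from first, 'i' from second => "ci"
  Position 2: 'a' from first, 'f' from second => "af"
Result: eiciaf

eiciaf


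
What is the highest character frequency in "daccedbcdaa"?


Input: daccedbcdaa
Character counts:
  'a': 3
  'b': 1
  'c': 3
  'd': 3
  'e': 1
Maximum frequency: 3

3


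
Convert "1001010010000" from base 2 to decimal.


Input: "1001010010000" in base 2
Positional expansion:
  Digit '1' (value 1) x 2^12 = 4096
  Digit '0' (value 0) x 2^11 = 0
  Digit '0' (value 0) x 2^10 = 0
  Digit '1' (value 1) x 2^9 = 512
  Digit '0' (value 0) x 2^8 = 0
  Digit '1' (value 1) x 2^7 = 128
  Digit '0' (value 0) x 2^6 = 0
  Digit '0' (value 0) x 2^5 = 0
  Digit '1' (value 1) x 2^4 = 16
  Digit '0' (value 0) x 2^3 = 0
  Digit '0' (value 0) x 2^2 = 0
  Digit '0' (value 0) x 2^1 = 0
  Digit '0' (value 0) x 2^0 = 0
Sum = 4752

4752


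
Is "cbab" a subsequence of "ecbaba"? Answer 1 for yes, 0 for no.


Check if "cbab" is a subsequence of "ecbaba"
Greedy scan:
  Position 0 ('e'): no match needed
  Position 1 ('c'): matches sub[0] = 'c'
  Position 2 ('b'): matches sub[1] = 'b'
  Position 3 ('a'): matches sub[2] = 'a'
  Position 4 ('b'): matches sub[3] = 'b'
  Position 5 ('a'): no match needed
All 4 characters matched => is a subsequence

1


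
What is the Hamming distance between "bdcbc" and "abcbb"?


Comparing "bdcbc" and "abcbb" position by position:
  Position 0: 'b' vs 'a' => differ
  Position 1: 'd' vs 'b' => differ
  Position 2: 'c' vs 'c' => same
  Position 3: 'b' vs 'b' => same
  Position 4: 'c' vs 'b' => differ
Total differences (Hamming distance): 3

3


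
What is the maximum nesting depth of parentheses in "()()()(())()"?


Input: "()()()(())()"
Tracking depth:
  Position 0 '(': depth becomes 1
  Position 1 ')': depth becomes 0
  Position 2 '(': depth becomes 1
  Position 3 ')': depth becomes 0
  Position 4 '(': depth becomes 1
  Position 5 ')': depth becomes 0
  Position 6 '(': depth becomes 1
  Position 7 '(': depth becomes 2
  Position 8 ')': depth becomes 1
  Position 9 ')': depth becomes 0
  Position 10 '(': depth becomes 1
  Position 11 ')': depth becomes 0
Maximum depth reached: 2

2


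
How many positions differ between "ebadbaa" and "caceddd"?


Comparing "ebadbaa" and "caceddd" position by position:
  Position 0: 'e' vs 'c' => DIFFER
  Position 1: 'b' vs 'a' => DIFFER
  Position 2: 'a' vs 'c' => DIFFER
  Position 3: 'd' vs 'e' => DIFFER
  Position 4: 'b' vs 'd' => DIFFER
  Position 5: 'a' vs 'd' => DIFFER
  Position 6: 'a' vs 'd' => DIFFER
Positions that differ: 7

7


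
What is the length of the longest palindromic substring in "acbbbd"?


Input: "acbbbd"
Checking substrings for palindromes:
  [2:5] "bbb" (len 3) => palindrome
  [2:4] "bb" (len 2) => palindrome
  [3:5] "bb" (len 2) => palindrome
Longest palindromic substring: "bbb" with length 3

3


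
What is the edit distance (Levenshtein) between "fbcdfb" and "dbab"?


Computing edit distance: "fbcdfb" -> "dbab"
DP table:
           d    b    a    b
      0    1    2    3    4
  f   1    1    2    3    4
  b   2    2    1    2    3
  c   3    3    2    2    3
  d   4    3    3    3    3
  f   5    4    4    4    4
  b   6    5    4    5    4
Edit distance = dp[6][4] = 4

4


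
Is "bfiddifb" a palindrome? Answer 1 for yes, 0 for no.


Input: bfiddifb
Reversed: bfiddifb
  Compare pos 0 ('b') with pos 7 ('b'): match
  Compare pos 1 ('f') with pos 6 ('f'): match
  Compare pos 2 ('i') with pos 5 ('i'): match
  Compare pos 3 ('d') with pos 4 ('d'): match
Result: palindrome

1


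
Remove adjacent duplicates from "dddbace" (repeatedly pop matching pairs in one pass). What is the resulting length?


Input: dddbace
Stack-based adjacent duplicate removal:
  Read 'd': push. Stack: d
  Read 'd': matches stack top 'd' => pop. Stack: (empty)
  Read 'd': push. Stack: d
  Read 'b': push. Stack: db
  Read 'a': push. Stack: dba
  Read 'c': push. Stack: dbac
  Read 'e': push. Stack: dbace
Final stack: "dbace" (length 5)

5


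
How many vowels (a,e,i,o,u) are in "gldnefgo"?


Input: gldnefgo
Checking each character:
  'g' at position 0: consonant
  'l' at position 1: consonant
  'd' at position 2: consonant
  'n' at position 3: consonant
  'e' at position 4: vowel (running total: 1)
  'f' at position 5: consonant
  'g' at position 6: consonant
  'o' at position 7: vowel (running total: 2)
Total vowels: 2

2


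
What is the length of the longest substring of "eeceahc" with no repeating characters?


Input: "eeceahc"
Sliding window (track last position of each char):
  Position 0 ('e'): window [0,0] length 1 -- new best
  Position 1 ('e'): repeat (last at 0), move window start to 1
  Position 1 ('e'): window [1,1] length 1
  Position 2 ('c'): window [1,2] length 2 -- new best
  Position 3 ('e'): repeat (last at 1), move window start to 2
  Position 3 ('e'): window [2,3] length 2
  Position 4 ('a'): window [2,4] length 3 -- new best
  Position 5 ('h'): window [2,5] length 4 -- new best
  Position 6 ('c'): repeat (last at 2), move window start to 3
  Position 6 ('c'): window [3,6] length 4
Longest substring with no repeats: "ceah" with length 4

4


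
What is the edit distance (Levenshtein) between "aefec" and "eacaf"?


Computing edit distance: "aefec" -> "eacaf"
DP table:
           e    a    c    a    f
      0    1    2    3    4    5
  a   1    1    1    2    3    4
  e   2    1    2    2    3    4
  f   3    2    2    3    3    3
  e   4    3    3    3    4    4
  c   5    4    4    3    4    5
Edit distance = dp[5][5] = 5

5


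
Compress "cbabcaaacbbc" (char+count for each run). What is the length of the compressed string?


Input: cbabcaaacbbc
Runs:
  'c' x 1 => "c1"
  'b' x 1 => "b1"
  'a' x 1 => "a1"
  'b' x 1 => "b1"
  'c' x 1 => "c1"
  'a' x 3 => "a3"
  'c' x 1 => "c1"
  'b' x 2 => "b2"
  'c' x 1 => "c1"
Compressed: "c1b1a1b1c1a3c1b2c1"
Compressed length: 18

18


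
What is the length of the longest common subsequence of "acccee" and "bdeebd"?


LCS of "acccee" and "bdeebd"
DP table:
           b    d    e    e    b    d
      0    0    0    0    0    0    0
  a   0    0    0    0    0    0    0
  c   0    0    0    0    0    0    0
  c   0    0    0    0    0    0    0
  c   0    0    0    0    0    0    0
  e   0    0    0    1    1    1    1
  e   0    0    0    1    2    2    2
LCS length = dp[6][6] = 2

2


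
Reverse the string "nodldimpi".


Input: nodldimpi
Reading characters right to left:
  Position 8: 'i'
  Position 7: 'p'
  Position 6: 'm'
  Position 5: 'i'
  Position 4: 'd'
  Position 3: 'l'
  Position 2: 'd'
  Position 1: 'o'
  Position 0: 'n'
Reversed: ipmidldon

ipmidldon


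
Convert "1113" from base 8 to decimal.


Input: "1113" in base 8
Positional expansion:
  Digit '1' (value 1) x 8^3 = 512
  Digit '1' (value 1) x 8^2 = 64
  Digit '1' (value 1) x 8^1 = 8
  Digit '3' (value 3) x 8^0 = 3
Sum = 587

587


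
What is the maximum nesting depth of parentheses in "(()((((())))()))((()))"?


Input: "(()((((())))()))((()))"
Tracking depth:
  Position 0 '(': depth becomes 1
  Position 1 '(': depth becomes 2
  Position 2 ')': depth becomes 1
  Position 3 '(': depth becomes 2
  Position 4 '(': depth becomes 3
  Position 5 '(': depth becomes 4
  Position 6 '(': depth becomes 5
  Position 7 '(': depth becomes 6
  Position 8 ')': depth becomes 5
  Position 9 ')': depth becomes 4
  Position 10 ')': depth becomes 3
  Position 11 ')': depth becomes 2
  Position 12 '(': depth becomes 3
  Position 13 ')': depth becomes 2
  Position 14 ')': depth becomes 1
  Position 15 ')': depth becomes 0
  Position 16 '(': depth becomes 1
  Position 17 '(': depth becomes 2
  Position 18 '(': depth becomes 3
  Position 19 ')': depth becomes 2
  Position 20 ')': depth becomes 1
  Position 21 ')': depth becomes 0
Maximum depth reached: 6

6


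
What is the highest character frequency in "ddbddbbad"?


Input: ddbddbbad
Character counts:
  'a': 1
  'b': 3
  'd': 5
Maximum frequency: 5

5


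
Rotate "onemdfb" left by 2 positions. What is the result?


Input: "onemdfb", rotate left by 2
First 2 characters: "on"
Remaining characters: "emdfb"
Concatenate remaining + first: "emdfb" + "on" = "emdfbon"

emdfbon


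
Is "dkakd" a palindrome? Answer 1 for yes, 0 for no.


Input: dkakd
Reversed: dkakd
  Compare pos 0 ('d') with pos 4 ('d'): match
  Compare pos 1 ('k') with pos 3 ('k'): match
Result: palindrome

1


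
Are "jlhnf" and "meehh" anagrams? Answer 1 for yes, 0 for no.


Strings: "jlhnf", "meehh"
Sorted first:  fhjln
Sorted second: eehhm
Differ at position 0: 'f' vs 'e' => not anagrams

0


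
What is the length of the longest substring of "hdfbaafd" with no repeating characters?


Input: "hdfbaafd"
Sliding window (track last position of each char):
  Position 0 ('h'): window [0,0] length 1 -- new best
  Position 1 ('d'): window [0,1] length 2 -- new best
  Position 2 ('f'): window [0,2] length 3 -- new best
  Position 3 ('b'): window [0,3] length 4 -- new best
  Position 4 ('a'): window [0,4] length 5 -- new best
  Position 5 ('a'): repeat (last at 4), move window start to 5
  Position 5 ('a'): window [5,5] length 1
  Position 6 ('f'): window [5,6] length 2
  Position 7 ('d'): window [5,7] length 3
Longest substring with no repeats: "hdfba" with length 5

5


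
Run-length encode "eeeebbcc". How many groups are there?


Input: eeeebbcc
Scanning for consecutive runs:
  Group 1: 'e' x 4 (positions 0-3)
  Group 2: 'b' x 2 (positions 4-5)
  Group 3: 'c' x 2 (positions 6-7)
Total groups: 3

3


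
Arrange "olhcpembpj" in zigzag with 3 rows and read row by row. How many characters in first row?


Zigzag "olhcpembpj" into 3 rows:
Placing characters:
  'o' => row 0
  'l' => row 1
  'h' => row 2
  'c' => row 1
  'p' => row 0
  'e' => row 1
  'm' => row 2
  'b' => row 1
  'p' => row 0
  'j' => row 1
Rows:
  Row 0: "opp"
  Row 1: "lcebj"
  Row 2: "hm"
First row length: 3

3


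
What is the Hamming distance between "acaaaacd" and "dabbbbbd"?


Comparing "acaaaacd" and "dabbbbbd" position by position:
  Position 0: 'a' vs 'd' => differ
  Position 1: 'c' vs 'a' => differ
  Position 2: 'a' vs 'b' => differ
  Position 3: 'a' vs 'b' => differ
  Position 4: 'a' vs 'b' => differ
  Position 5: 'a' vs 'b' => differ
  Position 6: 'c' vs 'b' => differ
  Position 7: 'd' vs 'd' => same
Total differences (Hamming distance): 7

7


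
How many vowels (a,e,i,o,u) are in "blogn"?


Input: blogn
Checking each character:
  'b' at position 0: consonant
  'l' at position 1: consonant
  'o' at position 2: vowel (running total: 1)
  'g' at position 3: consonant
  'n' at position 4: consonant
Total vowels: 1

1


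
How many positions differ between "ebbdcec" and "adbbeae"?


Comparing "ebbdcec" and "adbbeae" position by position:
  Position 0: 'e' vs 'a' => DIFFER
  Position 1: 'b' vs 'd' => DIFFER
  Position 2: 'b' vs 'b' => same
  Position 3: 'd' vs 'b' => DIFFER
  Position 4: 'c' vs 'e' => DIFFER
  Position 5: 'e' vs 'a' => DIFFER
  Position 6: 'c' vs 'e' => DIFFER
Positions that differ: 6

6


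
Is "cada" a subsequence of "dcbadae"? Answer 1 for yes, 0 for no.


Check if "cada" is a subsequence of "dcbadae"
Greedy scan:
  Position 0 ('d'): no match needed
  Position 1 ('c'): matches sub[0] = 'c'
  Position 2 ('b'): no match needed
  Position 3 ('a'): matches sub[1] = 'a'
  Position 4 ('d'): matches sub[2] = 'd'
  Position 5 ('a'): matches sub[3] = 'a'
  Position 6 ('e'): no match needed
All 4 characters matched => is a subsequence

1


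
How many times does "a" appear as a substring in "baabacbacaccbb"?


Searching for "a" in "baabacbacaccbb"
Scanning each position:
  Position 0: "b" => no
  Position 1: "a" => MATCH
  Position 2: "a" => MATCH
  Position 3: "b" => no
  Position 4: "a" => MATCH
  Position 5: "c" => no
  Position 6: "b" => no
  Position 7: "a" => MATCH
  Position 8: "c" => no
  Position 9: "a" => MATCH
  Position 10: "c" => no
  Position 11: "c" => no
  Position 12: "b" => no
  Position 13: "b" => no
Total occurrences: 5

5


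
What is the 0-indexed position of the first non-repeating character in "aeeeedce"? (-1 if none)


Input: aeeeedce
Character frequencies:
  'a': 1
  'c': 1
  'd': 1
  'e': 5
Scanning left to right for freq == 1:
  Position 0 ('a'): unique! => answer = 0

0


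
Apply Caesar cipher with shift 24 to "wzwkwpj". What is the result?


Caesar cipher: shift "wzwkwpj" by 24
  'w' (pos 22) + 24 = pos 20 = 'u'
  'z' (pos 25) + 24 = pos 23 = 'x'
  'w' (pos 22) + 24 = pos 20 = 'u'
  'k' (pos 10) + 24 = pos 8 = 'i'
  'w' (pos 22) + 24 = pos 20 = 'u'
  'p' (pos 15) + 24 = pos 13 = 'n'
  'j' (pos 9) + 24 = pos 7 = 'h'
Result: uxuiunh

uxuiunh


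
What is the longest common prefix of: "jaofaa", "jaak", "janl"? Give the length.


Words: jaofaa, jaak, janl
  Position 0: all 'j' => match
  Position 1: all 'a' => match
  Position 2: ('o', 'a', 'n') => mismatch, stop
LCP = "ja" (length 2)

2


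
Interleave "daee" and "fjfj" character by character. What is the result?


Interleaving "daee" and "fjfj":
  Position 0: 'd' from first, 'f' from second => "df"
  Position 1: 'a' from first, 'j' from second => "aj"
  Position 2: 'e' from first, 'f' from second => "ef"
  Position 3: 'e' from first, 'j' from second => "ej"
Result: dfajefej

dfajefej


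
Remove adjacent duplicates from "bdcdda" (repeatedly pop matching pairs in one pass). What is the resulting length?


Input: bdcdda
Stack-based adjacent duplicate removal:
  Read 'b': push. Stack: b
  Read 'd': push. Stack: bd
  Read 'c': push. Stack: bdc
  Read 'd': push. Stack: bdcd
  Read 'd': matches stack top 'd' => pop. Stack: bdc
  Read 'a': push. Stack: bdca
Final stack: "bdca" (length 4)

4


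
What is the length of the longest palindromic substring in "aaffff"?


Input: "aaffff"
Checking substrings for palindromes:
  [2:6] "ffff" (len 4) => palindrome
  [2:5] "fff" (len 3) => palindrome
  [3:6] "fff" (len 3) => palindrome
  [0:2] "aa" (len 2) => palindrome
  [2:4] "ff" (len 2) => palindrome
  [3:5] "ff" (len 2) => palindrome
Longest palindromic substring: "ffff" with length 4

4


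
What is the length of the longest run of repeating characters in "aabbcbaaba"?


Input: "aabbcbaaba"
Scanning for longest run:
  Position 1 ('a'): continues run of 'a', length=2
  Position 2 ('b'): new char, reset run to 1
  Position 3 ('b'): continues run of 'b', length=2
  Position 4 ('c'): new char, reset run to 1
  Position 5 ('b'): new char, reset run to 1
  Position 6 ('a'): new char, reset run to 1
  Position 7 ('a'): continues run of 'a', length=2
  Position 8 ('b'): new char, reset run to 1
  Position 9 ('a'): new char, reset run to 1
Longest run: 'a' with length 2

2


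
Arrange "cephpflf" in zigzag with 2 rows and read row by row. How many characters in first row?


Zigzag "cephpflf" into 2 rows:
Placing characters:
  'c' => row 0
  'e' => row 1
  'p' => row 0
  'h' => row 1
  'p' => row 0
  'f' => row 1
  'l' => row 0
  'f' => row 1
Rows:
  Row 0: "cppl"
  Row 1: "ehff"
First row length: 4

4


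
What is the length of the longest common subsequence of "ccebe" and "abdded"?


LCS of "ccebe" and "abdded"
DP table:
           a    b    d    d    e    d
      0    0    0    0    0    0    0
  c   0    0    0    0    0    0    0
  c   0    0    0    0    0    0    0
  e   0    0    0    0    0    1    1
  b   0    0    1    1    1    1    1
  e   0    0    1    1    1    2    2
LCS length = dp[5][6] = 2

2


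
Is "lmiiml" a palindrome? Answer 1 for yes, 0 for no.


Input: lmiiml
Reversed: lmiiml
  Compare pos 0 ('l') with pos 5 ('l'): match
  Compare pos 1 ('m') with pos 4 ('m'): match
  Compare pos 2 ('i') with pos 3 ('i'): match
Result: palindrome

1


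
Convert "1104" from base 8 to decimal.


Input: "1104" in base 8
Positional expansion:
  Digit '1' (value 1) x 8^3 = 512
  Digit '1' (value 1) x 8^2 = 64
  Digit '0' (value 0) x 8^1 = 0
  Digit '4' (value 4) x 8^0 = 4
Sum = 580

580


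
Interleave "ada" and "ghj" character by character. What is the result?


Interleaving "ada" and "ghj":
  Position 0: 'a' from first, 'g' from second => "ag"
  Position 1: 'd' from first, 'h' from second => "dh"
  Position 2: 'a' from first, 'j' from second => "aj"
Result: agdhaj

agdhaj


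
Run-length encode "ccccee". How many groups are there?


Input: ccccee
Scanning for consecutive runs:
  Group 1: 'c' x 4 (positions 0-3)
  Group 2: 'e' x 2 (positions 4-5)
Total groups: 2

2


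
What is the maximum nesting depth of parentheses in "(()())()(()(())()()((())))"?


Input: "(()())()(()(())()()((())))"
Tracking depth:
  Position 0 '(': depth becomes 1
  Position 1 '(': depth becomes 2
  Position 2 ')': depth becomes 1
  Position 3 '(': depth becomes 2
  Position 4 ')': depth becomes 1
  Position 5 ')': depth becomes 0
  Position 6 '(': depth becomes 1
  Position 7 ')': depth becomes 0
  Position 8 '(': depth becomes 1
  Position 9 '(': depth becomes 2
  Position 10 ')': depth becomes 1
  Position 11 '(': depth becomes 2
  Position 12 '(': depth becomes 3
  Position 13 ')': depth becomes 2
  Position 14 ')': depth becomes 1
  Position 15 '(': depth becomes 2
  Position 16 ')': depth becomes 1
  Position 17 '(': depth becomes 2
  Position 18 ')': depth becomes 1
  Position 19 '(': depth becomes 2
  Position 20 '(': depth becomes 3
  Position 21 '(': depth becomes 4
  Position 22 ')': depth becomes 3
  Position 23 ')': depth becomes 2
  Position 24 ')': depth becomes 1
  Position 25 ')': depth becomes 0
Maximum depth reached: 4

4


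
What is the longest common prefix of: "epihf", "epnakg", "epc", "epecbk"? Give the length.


Words: epihf, epnakg, epc, epecbk
  Position 0: all 'e' => match
  Position 1: all 'p' => match
  Position 2: ('i', 'n', 'c', 'e') => mismatch, stop
LCP = "ep" (length 2)

2


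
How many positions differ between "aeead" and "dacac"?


Comparing "aeead" and "dacac" position by position:
  Position 0: 'a' vs 'd' => DIFFER
  Position 1: 'e' vs 'a' => DIFFER
  Position 2: 'e' vs 'c' => DIFFER
  Position 3: 'a' vs 'a' => same
  Position 4: 'd' vs 'c' => DIFFER
Positions that differ: 4

4


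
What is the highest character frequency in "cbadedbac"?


Input: cbadedbac
Character counts:
  'a': 2
  'b': 2
  'c': 2
  'd': 2
  'e': 1
Maximum frequency: 2

2


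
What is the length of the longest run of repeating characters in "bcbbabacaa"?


Input: "bcbbabacaa"
Scanning for longest run:
  Position 1 ('c'): new char, reset run to 1
  Position 2 ('b'): new char, reset run to 1
  Position 3 ('b'): continues run of 'b', length=2
  Position 4 ('a'): new char, reset run to 1
  Position 5 ('b'): new char, reset run to 1
  Position 6 ('a'): new char, reset run to 1
  Position 7 ('c'): new char, reset run to 1
  Position 8 ('a'): new char, reset run to 1
  Position 9 ('a'): continues run of 'a', length=2
Longest run: 'b' with length 2

2


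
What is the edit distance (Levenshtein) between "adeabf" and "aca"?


Computing edit distance: "adeabf" -> "aca"
DP table:
           a    c    a
      0    1    2    3
  a   1    0    1    2
  d   2    1    1    2
  e   3    2    2    2
  a   4    3    3    2
  b   5    4    4    3
  f   6    5    5    4
Edit distance = dp[6][3] = 4

4


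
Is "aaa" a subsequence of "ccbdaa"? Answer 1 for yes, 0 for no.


Check if "aaa" is a subsequence of "ccbdaa"
Greedy scan:
  Position 0 ('c'): no match needed
  Position 1 ('c'): no match needed
  Position 2 ('b'): no match needed
  Position 3 ('d'): no match needed
  Position 4 ('a'): matches sub[0] = 'a'
  Position 5 ('a'): matches sub[1] = 'a'
Only matched 2/3 characters => not a subsequence

0


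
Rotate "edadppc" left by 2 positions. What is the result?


Input: "edadppc", rotate left by 2
First 2 characters: "ed"
Remaining characters: "adppc"
Concatenate remaining + first: "adppc" + "ed" = "adppced"

adppced


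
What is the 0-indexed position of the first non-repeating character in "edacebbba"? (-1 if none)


Input: edacebbba
Character frequencies:
  'a': 2
  'b': 3
  'c': 1
  'd': 1
  'e': 2
Scanning left to right for freq == 1:
  Position 0 ('e'): freq=2, skip
  Position 1 ('d'): unique! => answer = 1

1


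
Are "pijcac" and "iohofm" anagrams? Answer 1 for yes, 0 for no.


Strings: "pijcac", "iohofm"
Sorted first:  accijp
Sorted second: fhimoo
Differ at position 0: 'a' vs 'f' => not anagrams

0


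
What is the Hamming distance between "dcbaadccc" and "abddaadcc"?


Comparing "dcbaadccc" and "abddaadcc" position by position:
  Position 0: 'd' vs 'a' => differ
  Position 1: 'c' vs 'b' => differ
  Position 2: 'b' vs 'd' => differ
  Position 3: 'a' vs 'd' => differ
  Position 4: 'a' vs 'a' => same
  Position 5: 'd' vs 'a' => differ
  Position 6: 'c' vs 'd' => differ
  Position 7: 'c' vs 'c' => same
  Position 8: 'c' vs 'c' => same
Total differences (Hamming distance): 6

6


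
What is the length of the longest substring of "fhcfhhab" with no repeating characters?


Input: "fhcfhhab"
Sliding window (track last position of each char):
  Position 0 ('f'): window [0,0] length 1 -- new best
  Position 1 ('h'): window [0,1] length 2 -- new best
  Position 2 ('c'): window [0,2] length 3 -- new best
  Position 3 ('f'): repeat (last at 0), move window start to 1
  Position 3 ('f'): window [1,3] length 3
  Position 4 ('h'): repeat (last at 1), move window start to 2
  Position 4 ('h'): window [2,4] length 3
  Position 5 ('h'): repeat (last at 4), move window start to 5
  Position 5 ('h'): window [5,5] length 1
  Position 6 ('a'): window [5,6] length 2
  Position 7 ('b'): window [5,7] length 3
Longest substring with no repeats: "fhc" with length 3

3


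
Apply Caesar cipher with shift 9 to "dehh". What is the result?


Caesar cipher: shift "dehh" by 9
  'd' (pos 3) + 9 = pos 12 = 'm'
  'e' (pos 4) + 9 = pos 13 = 'n'
  'h' (pos 7) + 9 = pos 16 = 'q'
  'h' (pos 7) + 9 = pos 16 = 'q'
Result: mnqq

mnqq


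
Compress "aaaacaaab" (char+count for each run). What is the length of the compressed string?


Input: aaaacaaab
Runs:
  'a' x 4 => "a4"
  'c' x 1 => "c1"
  'a' x 3 => "a3"
  'b' x 1 => "b1"
Compressed: "a4c1a3b1"
Compressed length: 8

8


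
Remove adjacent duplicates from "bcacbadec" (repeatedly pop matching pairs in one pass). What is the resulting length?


Input: bcacbadec
Stack-based adjacent duplicate removal:
  Read 'b': push. Stack: b
  Read 'c': push. Stack: bc
  Read 'a': push. Stack: bca
  Read 'c': push. Stack: bcac
  Read 'b': push. Stack: bcacb
  Read 'a': push. Stack: bcacba
  Read 'd': push. Stack: bcacbad
  Read 'e': push. Stack: bcacbade
  Read 'c': push. Stack: bcacbadec
Final stack: "bcacbadec" (length 9)

9


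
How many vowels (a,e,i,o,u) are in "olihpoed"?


Input: olihpoed
Checking each character:
  'o' at position 0: vowel (running total: 1)
  'l' at position 1: consonant
  'i' at position 2: vowel (running total: 2)
  'h' at position 3: consonant
  'p' at position 4: consonant
  'o' at position 5: vowel (running total: 3)
  'e' at position 6: vowel (running total: 4)
  'd' at position 7: consonant
Total vowels: 4

4


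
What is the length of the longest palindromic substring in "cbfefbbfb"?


Input: "cbfefbbfb"
Checking substrings for palindromes:
  [1:6] "bfefb" (len 5) => palindrome
  [4:8] "fbbf" (len 4) => palindrome
  [2:5] "fef" (len 3) => palindrome
  [6:9] "bfb" (len 3) => palindrome
  [5:7] "bb" (len 2) => palindrome
Longest palindromic substring: "bfefb" with length 5

5


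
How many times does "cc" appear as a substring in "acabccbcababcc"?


Searching for "cc" in "acabccbcababcc"
Scanning each position:
  Position 0: "ac" => no
  Position 1: "ca" => no
  Position 2: "ab" => no
  Position 3: "bc" => no
  Position 4: "cc" => MATCH
  Position 5: "cb" => no
  Position 6: "bc" => no
  Position 7: "ca" => no
  Position 8: "ab" => no
  Position 9: "ba" => no
  Position 10: "ab" => no
  Position 11: "bc" => no
  Position 12: "cc" => MATCH
Total occurrences: 2

2


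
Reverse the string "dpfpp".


Input: dpfpp
Reading characters right to left:
  Position 4: 'p'
  Position 3: 'p'
  Position 2: 'f'
  Position 1: 'p'
  Position 0: 'd'
Reversed: ppfpd

ppfpd


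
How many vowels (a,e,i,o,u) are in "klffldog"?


Input: klffldog
Checking each character:
  'k' at position 0: consonant
  'l' at position 1: consonant
  'f' at position 2: consonant
  'f' at position 3: consonant
  'l' at position 4: consonant
  'd' at position 5: consonant
  'o' at position 6: vowel (running total: 1)
  'g' at position 7: consonant
Total vowels: 1

1


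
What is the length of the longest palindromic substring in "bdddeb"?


Input: "bdddeb"
Checking substrings for palindromes:
  [1:4] "ddd" (len 3) => palindrome
  [1:3] "dd" (len 2) => palindrome
  [2:4] "dd" (len 2) => palindrome
Longest palindromic substring: "ddd" with length 3

3


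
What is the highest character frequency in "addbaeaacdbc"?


Input: addbaeaacdbc
Character counts:
  'a': 4
  'b': 2
  'c': 2
  'd': 3
  'e': 1
Maximum frequency: 4

4


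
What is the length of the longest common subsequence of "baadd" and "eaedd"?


LCS of "baadd" and "eaedd"
DP table:
           e    a    e    d    d
      0    0    0    0    0    0
  b   0    0    0    0    0    0
  a   0    0    1    1    1    1
  a   0    0    1    1    1    1
  d   0    0    1    1    2    2
  d   0    0    1    1    2    3
LCS length = dp[5][5] = 3

3


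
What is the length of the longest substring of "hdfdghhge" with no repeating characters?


Input: "hdfdghhge"
Sliding window (track last position of each char):
  Position 0 ('h'): window [0,0] length 1 -- new best
  Position 1 ('d'): window [0,1] length 2 -- new best
  Position 2 ('f'): window [0,2] length 3 -- new best
  Position 3 ('d'): repeat (last at 1), move window start to 2
  Position 3 ('d'): window [2,3] length 2
  Position 4 ('g'): window [2,4] length 3
  Position 5 ('h'): window [2,5] length 4 -- new best
  Position 6 ('h'): repeat (last at 5), move window start to 6
  Position 6 ('h'): window [6,6] length 1
  Position 7 ('g'): window [6,7] length 2
  Position 8 ('e'): window [6,8] length 3
Longest substring with no repeats: "fdgh" with length 4

4


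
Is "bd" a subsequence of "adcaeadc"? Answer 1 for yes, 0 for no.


Check if "bd" is a subsequence of "adcaeadc"
Greedy scan:
  Position 0 ('a'): no match needed
  Position 1 ('d'): no match needed
  Position 2 ('c'): no match needed
  Position 3 ('a'): no match needed
  Position 4 ('e'): no match needed
  Position 5 ('a'): no match needed
  Position 6 ('d'): no match needed
  Position 7 ('c'): no match needed
Only matched 0/2 characters => not a subsequence

0


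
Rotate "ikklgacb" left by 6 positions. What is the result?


Input: "ikklgacb", rotate left by 6
First 6 characters: "ikklga"
Remaining characters: "cb"
Concatenate remaining + first: "cb" + "ikklga" = "cbikklga"

cbikklga


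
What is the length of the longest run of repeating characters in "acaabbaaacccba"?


Input: "acaabbaaacccba"
Scanning for longest run:
  Position 1 ('c'): new char, reset run to 1
  Position 2 ('a'): new char, reset run to 1
  Position 3 ('a'): continues run of 'a', length=2
  Position 4 ('b'): new char, reset run to 1
  Position 5 ('b'): continues run of 'b', length=2
  Position 6 ('a'): new char, reset run to 1
  Position 7 ('a'): continues run of 'a', length=2
  Position 8 ('a'): continues run of 'a', length=3
  Position 9 ('c'): new char, reset run to 1
  Position 10 ('c'): continues run of 'c', length=2
  Position 11 ('c'): continues run of 'c', length=3
  Position 12 ('b'): new char, reset run to 1
  Position 13 ('a'): new char, reset run to 1
Longest run: 'a' with length 3

3


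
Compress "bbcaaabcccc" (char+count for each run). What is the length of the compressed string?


Input: bbcaaabcccc
Runs:
  'b' x 2 => "b2"
  'c' x 1 => "c1"
  'a' x 3 => "a3"
  'b' x 1 => "b1"
  'c' x 4 => "c4"
Compressed: "b2c1a3b1c4"
Compressed length: 10

10


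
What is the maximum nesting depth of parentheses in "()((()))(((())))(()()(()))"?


Input: "()((()))(((())))(()()(()))"
Tracking depth:
  Position 0 '(': depth becomes 1
  Position 1 ')': depth becomes 0
  Position 2 '(': depth becomes 1
  Position 3 '(': depth becomes 2
  Position 4 '(': depth becomes 3
  Position 5 ')': depth becomes 2
  Position 6 ')': depth becomes 1
  Position 7 ')': depth becomes 0
  Position 8 '(': depth becomes 1
  Position 9 '(': depth becomes 2
  Position 10 '(': depth becomes 3
  Position 11 '(': depth becomes 4
  Position 12 ')': depth becomes 3
  Position 13 ')': depth becomes 2
  Position 14 ')': depth becomes 1
  Position 15 ')': depth becomes 0
  Position 16 '(': depth becomes 1
  Position 17 '(': depth becomes 2
  Position 18 ')': depth becomes 1
  Position 19 '(': depth becomes 2
  Position 20 ')': depth becomes 1
  Position 21 '(': depth becomes 2
  Position 22 '(': depth becomes 3
  Position 23 ')': depth becomes 2
  Position 24 ')': depth becomes 1
  Position 25 ')': depth becomes 0
Maximum depth reached: 4

4


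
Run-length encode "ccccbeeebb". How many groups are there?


Input: ccccbeeebb
Scanning for consecutive runs:
  Group 1: 'c' x 4 (positions 0-3)
  Group 2: 'b' x 1 (positions 4-4)
  Group 3: 'e' x 3 (positions 5-7)
  Group 4: 'b' x 2 (positions 8-9)
Total groups: 4

4


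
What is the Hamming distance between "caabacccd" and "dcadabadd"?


Comparing "caabacccd" and "dcadabadd" position by position:
  Position 0: 'c' vs 'd' => differ
  Position 1: 'a' vs 'c' => differ
  Position 2: 'a' vs 'a' => same
  Position 3: 'b' vs 'd' => differ
  Position 4: 'a' vs 'a' => same
  Position 5: 'c' vs 'b' => differ
  Position 6: 'c' vs 'a' => differ
  Position 7: 'c' vs 'd' => differ
  Position 8: 'd' vs 'd' => same
Total differences (Hamming distance): 6

6


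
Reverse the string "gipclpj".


Input: gipclpj
Reading characters right to left:
  Position 6: 'j'
  Position 5: 'p'
  Position 4: 'l'
  Position 3: 'c'
  Position 2: 'p'
  Position 1: 'i'
  Position 0: 'g'
Reversed: jplcpig

jplcpig


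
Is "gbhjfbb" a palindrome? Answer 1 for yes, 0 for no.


Input: gbhjfbb
Reversed: bbfjhbg
  Compare pos 0 ('g') with pos 6 ('b'): MISMATCH
  Compare pos 1 ('b') with pos 5 ('b'): match
  Compare pos 2 ('h') with pos 4 ('f'): MISMATCH
Result: not a palindrome

0


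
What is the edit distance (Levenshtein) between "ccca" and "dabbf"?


Computing edit distance: "ccca" -> "dabbf"
DP table:
           d    a    b    b    f
      0    1    2    3    4    5
  c   1    1    2    3    4    5
  c   2    2    2    3    4    5
  c   3    3    3    3    4    5
  a   4    4    3    4    4    5
Edit distance = dp[4][5] = 5

5


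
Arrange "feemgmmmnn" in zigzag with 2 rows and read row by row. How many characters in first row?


Zigzag "feemgmmmnn" into 2 rows:
Placing characters:
  'f' => row 0
  'e' => row 1
  'e' => row 0
  'm' => row 1
  'g' => row 0
  'm' => row 1
  'm' => row 0
  'm' => row 1
  'n' => row 0
  'n' => row 1
Rows:
  Row 0: "fegmn"
  Row 1: "emmmn"
First row length: 5

5


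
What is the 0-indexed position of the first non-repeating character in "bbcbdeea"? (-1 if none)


Input: bbcbdeea
Character frequencies:
  'a': 1
  'b': 3
  'c': 1
  'd': 1
  'e': 2
Scanning left to right for freq == 1:
  Position 0 ('b'): freq=3, skip
  Position 1 ('b'): freq=3, skip
  Position 2 ('c'): unique! => answer = 2

2


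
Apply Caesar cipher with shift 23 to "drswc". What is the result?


Caesar cipher: shift "drswc" by 23
  'd' (pos 3) + 23 = pos 0 = 'a'
  'r' (pos 17) + 23 = pos 14 = 'o'
  's' (pos 18) + 23 = pos 15 = 'p'
  'w' (pos 22) + 23 = pos 19 = 't'
  'c' (pos 2) + 23 = pos 25 = 'z'
Result: aoptz

aoptz


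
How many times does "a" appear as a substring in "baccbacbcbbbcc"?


Searching for "a" in "baccbacbcbbbcc"
Scanning each position:
  Position 0: "b" => no
  Position 1: "a" => MATCH
  Position 2: "c" => no
  Position 3: "c" => no
  Position 4: "b" => no
  Position 5: "a" => MATCH
  Position 6: "c" => no
  Position 7: "b" => no
  Position 8: "c" => no
  Position 9: "b" => no
  Position 10: "b" => no
  Position 11: "b" => no
  Position 12: "c" => no
  Position 13: "c" => no
Total occurrences: 2

2


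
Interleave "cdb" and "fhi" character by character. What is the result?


Interleaving "cdb" and "fhi":
  Position 0: 'c' from first, 'f' from second => "cf"
  Position 1: 'd' from first, 'h' from second => "dh"
  Position 2: 'b' from first, 'i' from second => "bi"
Result: cfdhbi

cfdhbi


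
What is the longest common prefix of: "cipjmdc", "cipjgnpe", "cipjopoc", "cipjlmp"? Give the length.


Words: cipjmdc, cipjgnpe, cipjopoc, cipjlmp
  Position 0: all 'c' => match
  Position 1: all 'i' => match
  Position 2: all 'p' => match
  Position 3: all 'j' => match
  Position 4: ('m', 'g', 'o', 'l') => mismatch, stop
LCP = "cipj" (length 4)

4


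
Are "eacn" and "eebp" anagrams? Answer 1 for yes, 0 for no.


Strings: "eacn", "eebp"
Sorted first:  acen
Sorted second: beep
Differ at position 0: 'a' vs 'b' => not anagrams

0


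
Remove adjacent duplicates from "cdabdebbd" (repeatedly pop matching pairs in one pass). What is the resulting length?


Input: cdabdebbd
Stack-based adjacent duplicate removal:
  Read 'c': push. Stack: c
  Read 'd': push. Stack: cd
  Read 'a': push. Stack: cda
  Read 'b': push. Stack: cdab
  Read 'd': push. Stack: cdabd
  Read 'e': push. Stack: cdabde
  Read 'b': push. Stack: cdabdeb
  Read 'b': matches stack top 'b' => pop. Stack: cdabde
  Read 'd': push. Stack: cdabded
Final stack: "cdabded" (length 7)

7


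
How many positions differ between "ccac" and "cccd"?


Comparing "ccac" and "cccd" position by position:
  Position 0: 'c' vs 'c' => same
  Position 1: 'c' vs 'c' => same
  Position 2: 'a' vs 'c' => DIFFER
  Position 3: 'c' vs 'd' => DIFFER
Positions that differ: 2

2


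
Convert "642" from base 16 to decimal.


Input: "642" in base 16
Positional expansion:
  Digit '6' (value 6) x 16^2 = 1536
  Digit '4' (value 4) x 16^1 = 64
  Digit '2' (value 2) x 16^0 = 2
Sum = 1602

1602


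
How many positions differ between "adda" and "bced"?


Comparing "adda" and "bced" position by position:
  Position 0: 'a' vs 'b' => DIFFER
  Position 1: 'd' vs 'c' => DIFFER
  Position 2: 'd' vs 'e' => DIFFER
  Position 3: 'a' vs 'd' => DIFFER
Positions that differ: 4

4


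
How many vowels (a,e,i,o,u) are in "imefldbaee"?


Input: imefldbaee
Checking each character:
  'i' at position 0: vowel (running total: 1)
  'm' at position 1: consonant
  'e' at position 2: vowel (running total: 2)
  'f' at position 3: consonant
  'l' at position 4: consonant
  'd' at position 5: consonant
  'b' at position 6: consonant
  'a' at position 7: vowel (running total: 3)
  'e' at position 8: vowel (running total: 4)
  'e' at position 9: vowel (running total: 5)
Total vowels: 5

5


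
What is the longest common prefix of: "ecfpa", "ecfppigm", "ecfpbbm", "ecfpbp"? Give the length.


Words: ecfpa, ecfppigm, ecfpbbm, ecfpbp
  Position 0: all 'e' => match
  Position 1: all 'c' => match
  Position 2: all 'f' => match
  Position 3: all 'p' => match
  Position 4: ('a', 'p', 'b', 'b') => mismatch, stop
LCP = "ecfp" (length 4)

4


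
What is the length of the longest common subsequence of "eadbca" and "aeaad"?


LCS of "eadbca" and "aeaad"
DP table:
           a    e    a    a    d
      0    0    0    0    0    0
  e   0    0    1    1    1    1
  a   0    1    1    2    2    2
  d   0    1    1    2    2    3
  b   0    1    1    2    2    3
  c   0    1    1    2    2    3
  a   0    1    1    2    3    3
LCS length = dp[6][5] = 3

3
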